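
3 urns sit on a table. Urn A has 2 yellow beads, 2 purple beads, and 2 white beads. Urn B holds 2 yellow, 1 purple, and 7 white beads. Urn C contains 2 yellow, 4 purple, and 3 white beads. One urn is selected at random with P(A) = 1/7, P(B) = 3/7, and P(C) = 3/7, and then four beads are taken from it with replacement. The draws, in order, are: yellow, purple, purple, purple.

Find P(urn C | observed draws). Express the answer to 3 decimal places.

0.819

Compute the likelihood of the observed sequence for each case: P(data | urn A) = (2/6)(2/6)(2/6)(2/6) = 0.012346; P(data | urn B) = (2/10)(1/10)(1/10)(1/10) = 0.0002; P(data | urn C) = (2/9)(4/9)(4/9)(4/9) = 0.019509.
Multiplying each by its prior: 1/7 · 0.012346 = 0.0017637, 3/7 · 0.0002 = 8.5714e-05, 3/7 · 0.019509 = 0.0083611; these sum to 0.01021.
By Bayes' rule, P(urn C | data) = (0.0083611) / (0.01021) = 0.81887.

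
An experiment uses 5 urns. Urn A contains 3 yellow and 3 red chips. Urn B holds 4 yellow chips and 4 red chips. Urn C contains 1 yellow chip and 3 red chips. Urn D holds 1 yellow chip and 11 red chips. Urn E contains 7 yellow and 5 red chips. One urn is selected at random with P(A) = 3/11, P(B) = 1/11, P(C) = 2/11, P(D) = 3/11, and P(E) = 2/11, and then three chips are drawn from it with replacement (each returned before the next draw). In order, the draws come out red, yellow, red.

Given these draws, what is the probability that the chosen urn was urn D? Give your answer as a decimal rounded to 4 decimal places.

The likelihood of the observed sequence under each hypothesis: P(data | urn A) = (3/6)(3/6)(3/6) = 0.125; P(data | urn B) = (4/8)(4/8)(4/8) = 0.125; P(data | urn C) = (3/4)(1/4)(3/4) = 0.14062; P(data | urn D) = (11/12)(1/12)(11/12) = 0.070023; P(data | urn E) = (5/12)(7/12)(5/12) = 0.10127.
Weighting by the prior gives 3/11 · 0.125 = 0.034091, 1/11 · 0.125 = 0.011364, 2/11 · 0.14062 = 0.025568, 3/11 · 0.070023 = 0.019097, 2/11 · 0.10127 = 0.018413; these sum to 0.10853.
Hence P(urn D | data) = (0.019097) / (0.10853) = 0.17596.

0.1760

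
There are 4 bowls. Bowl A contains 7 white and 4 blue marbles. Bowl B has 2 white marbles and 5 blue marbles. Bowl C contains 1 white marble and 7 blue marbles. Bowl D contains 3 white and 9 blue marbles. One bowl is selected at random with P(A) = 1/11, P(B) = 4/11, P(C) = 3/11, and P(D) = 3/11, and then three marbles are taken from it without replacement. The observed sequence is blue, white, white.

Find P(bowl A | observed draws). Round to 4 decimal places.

0.3514

Compute the likelihood of the observed sequence for each case: P(data | bowl A) = (4/11)(7/10)(6/9) = 0.1697; P(data | bowl B) = (5/7)(2/6)(1/5) = 0.047619; P(data | bowl C) = (7/8)(1/7)(0/6) = 0; P(data | bowl D) = (9/12)(3/11)(2/10) = 0.040909.
Weighting by the prior gives 1/11 · 0.1697 = 0.015427, 4/11 · 0.047619 = 0.017316, 3/11 · 0 = 0, 3/11 · 0.040909 = 0.011157; these sum to 0.0439.
Hence P(bowl A | data) = (0.015427) / (0.0439) = 0.35141.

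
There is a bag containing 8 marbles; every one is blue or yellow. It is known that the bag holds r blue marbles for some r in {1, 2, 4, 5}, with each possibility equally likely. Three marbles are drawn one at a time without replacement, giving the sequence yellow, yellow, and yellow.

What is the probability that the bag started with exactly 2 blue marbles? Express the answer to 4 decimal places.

0.3333

The likelihood of the observed sequence under each hypothesis: P(data | r = 1) = (7/8)(6/7)(5/6) = 5/8; P(data | r = 2) = (6/8)(5/7)(4/6) = 5/14; P(data | r = 4) = (4/8)(3/7)(2/6) = 1/14; P(data | r = 5) = (3/8)(2/7)(1/6) = 1/56.
Multiplying each by its prior: 1/4 · 5/8 = 5/32, 1/4 · 5/14 = 5/56, 1/4 · 1/14 = 1/56, 1/4 · 1/56 = 1/224; summing to 15/56.
So P(r = 2 | data) = (5/56) / (15/56) = 1/3.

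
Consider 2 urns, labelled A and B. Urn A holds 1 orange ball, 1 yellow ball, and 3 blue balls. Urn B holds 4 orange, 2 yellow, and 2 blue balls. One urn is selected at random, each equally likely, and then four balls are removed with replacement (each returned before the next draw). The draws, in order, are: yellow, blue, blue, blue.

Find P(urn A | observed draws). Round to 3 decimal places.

Compute the likelihood of the observed sequence for each case: P(data | urn A) = (1/5)(3/5)(3/5)(3/5) = 0.0432; P(data | urn B) = (2/8)(2/8)(2/8)(2/8) = 0.0039062.
Multiplying each by its prior: 1/2 · 0.0432 = 0.0216, 1/2 · 0.0039062 = 0.0019531; with total 0.023553.
Hence P(urn A | data) = (0.0216) / (0.023553) = 0.91708.

0.917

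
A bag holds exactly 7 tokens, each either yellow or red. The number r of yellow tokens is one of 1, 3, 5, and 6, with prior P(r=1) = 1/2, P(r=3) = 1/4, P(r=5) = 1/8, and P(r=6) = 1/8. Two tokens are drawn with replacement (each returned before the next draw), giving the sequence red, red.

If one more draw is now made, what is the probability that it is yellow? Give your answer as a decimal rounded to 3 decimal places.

The likelihood of the observed sequence under each hypothesis: P(data | r = 1) = (6/7)(6/7) = 36/49; P(data | r = 3) = (4/7)(4/7) = 16/49; P(data | r = 5) = (2/7)(2/7) = 4/49; P(data | r = 6) = (1/7)(1/7) = 1/49.
The prior-weighted likelihoods are 1/2 · 36/49 = 18/49, 1/4 · 16/49 = 4/49, 1/8 · 4/49 = 1/98, 1/8 · 1/49 = 1/392; summing to 181/392.
The posterior is then P(r = 1 | data) = 144/181, P(r = 3 | data) = 32/181, P(r = 5 | data) = 4/181, P(r = 6 | data) = 1/181.
So P(yellow next | data) = Σ P(yellow next | H) P(H | data) = (1/7)(144/181) + (3/7)(32/181) + (5/7)(4/181) + (6/7)(1/181) = 38/181.

0.210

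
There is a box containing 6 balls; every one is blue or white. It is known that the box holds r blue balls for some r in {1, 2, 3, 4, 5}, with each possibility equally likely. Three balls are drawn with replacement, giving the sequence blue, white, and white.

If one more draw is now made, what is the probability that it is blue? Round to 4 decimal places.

0.4111

Compute the likelihood of the observed sequence for each case: P(data | r = 1) = (1/6)(5/6)(5/6) = 25/216; P(data | r = 2) = (2/6)(4/6)(4/6) = 4/27; P(data | r = 3) = (3/6)(3/6)(3/6) = 1/8; P(data | r = 4) = (4/6)(2/6)(2/6) = 2/27; P(data | r = 5) = (5/6)(1/6)(1/6) = 5/216.
Weighting by the prior gives 1/5 · 25/216 = 5/216, 1/5 · 4/27 = 4/135, 1/5 · 1/8 = 1/40, 1/5 · 2/27 = 2/135, 1/5 · 5/216 = 1/216; summing to 7/72.
Normalising, the posterior is P(r = 1 | data) = 5/21, P(r = 2 | data) = 32/105, P(r = 3 | data) = 9/35, P(r = 4 | data) = 16/105, P(r = 5 | data) = 1/21.
The predictive probability is P(blue next | data) = (1/6)(5/21) + (1/3)(32/105) + (1/2)(9/35) + (2/3)(16/105) + (5/6)(1/21) = 37/90.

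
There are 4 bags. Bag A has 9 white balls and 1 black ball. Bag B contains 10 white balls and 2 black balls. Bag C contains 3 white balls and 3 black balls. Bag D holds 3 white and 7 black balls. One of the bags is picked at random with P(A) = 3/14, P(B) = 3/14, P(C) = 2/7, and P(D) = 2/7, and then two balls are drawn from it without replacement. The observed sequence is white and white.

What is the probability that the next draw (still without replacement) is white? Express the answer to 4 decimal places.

0.7202

The likelihood of the observed sequence under each hypothesis: P(data | bag A) = (9/10)(8/9) = 0.8; P(data | bag B) = (10/12)(9/11) = 0.68182; P(data | bag C) = (3/6)(2/5) = 0.2; P(data | bag D) = (3/10)(2/9) = 0.066667.
Weighting by the prior gives 3/14 · 0.8 = 0.17143, 3/14 · 0.68182 = 0.1461, 2/7 · 0.2 = 0.057143, 2/7 · 0.066667 = 0.019048; these sum to 0.39372.
Dividing through by the total gives posterior P(bag A | data) = 0.4354, P(bag B | data) = 0.37108, P(bag C | data) = 0.14513, P(bag D | data) = 0.048378.
Averaging over the posterior, P(white next | data) = (7/8)(0.4354) + (4/5)(0.37108) + (1/4)(0.14513) + (1/8)(0.048378) = 0.72018.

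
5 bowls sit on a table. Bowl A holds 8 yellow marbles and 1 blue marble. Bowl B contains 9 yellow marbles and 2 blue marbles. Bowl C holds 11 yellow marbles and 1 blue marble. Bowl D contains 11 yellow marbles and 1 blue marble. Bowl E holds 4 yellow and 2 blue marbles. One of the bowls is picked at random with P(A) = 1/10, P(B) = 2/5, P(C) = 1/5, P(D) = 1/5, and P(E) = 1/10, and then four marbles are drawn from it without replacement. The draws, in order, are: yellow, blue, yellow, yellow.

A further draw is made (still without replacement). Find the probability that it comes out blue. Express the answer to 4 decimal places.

The likelihood of the observed sequence under each hypothesis: P(data | bowl A) = (8/9)(1/8)(7/7)(6/6) = 0.11111; P(data | bowl B) = (9/11)(2/10)(8/9)(7/8) = 0.12727; P(data | bowl C) = (11/12)(1/11)(10/10)(9/9) = 0.083333; P(data | bowl D) = (11/12)(1/11)(10/10)(9/9) = 0.083333; P(data | bowl E) = (4/6)(2/5)(3/4)(2/3) = 0.13333.
The prior-weighted likelihoods are 1/10 · 0.11111 = 0.011111, 2/5 · 0.12727 = 0.050909, 1/5 · 0.083333 = 0.016667, 1/5 · 0.083333 = 0.016667, 1/10 · 0.13333 = 0.013333; with total 0.10869.
Normalising, the posterior is P(bowl A | data) = 0.10223, P(bowl B | data) = 0.4684, P(bowl C | data) = 0.15335, P(bowl D | data) = 0.15335, P(bowl E | data) = 0.12268.
Averaging over the posterior, P(blue next | data) = (0)(0.10223) + (1/7)(0.4684) + (0)(0.15335) + (0)(0.15335) + (1/2)(0.12268) = 0.12825.

0.1283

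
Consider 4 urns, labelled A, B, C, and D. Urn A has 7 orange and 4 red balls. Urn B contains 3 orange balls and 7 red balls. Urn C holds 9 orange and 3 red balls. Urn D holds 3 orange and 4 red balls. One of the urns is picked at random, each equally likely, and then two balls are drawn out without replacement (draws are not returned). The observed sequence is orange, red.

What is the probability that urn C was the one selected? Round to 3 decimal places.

Compute the likelihood of the observed sequence for each case: P(data | urn A) = (7/11)(4/10) = 0.25455; P(data | urn B) = (3/10)(7/9) = 0.23333; P(data | urn C) = (9/12)(3/11) = 0.20455; P(data | urn D) = (3/7)(4/6) = 0.28571.
Multiplying each by its prior: 1/4 · 0.25455 = 0.063636, 1/4 · 0.23333 = 0.058333, 1/4 · 0.20455 = 0.051136, 1/4 · 0.28571 = 0.071429; with total 0.24453.
Hence P(urn C | data) = (0.051136) / (0.24453) = 0.20912.

0.209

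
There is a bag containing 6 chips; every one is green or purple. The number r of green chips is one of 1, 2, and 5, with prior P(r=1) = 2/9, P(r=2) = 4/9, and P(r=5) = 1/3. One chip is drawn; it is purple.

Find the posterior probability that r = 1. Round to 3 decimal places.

The likelihood of this draw under each hypothesis: P(data | r = 1) = (5/6) = 5/6; P(data | r = 2) = (4/6) = 2/3; P(data | r = 5) = (1/6) = 1/6.
Multiplying each by its prior: 2/9 · 5/6 = 5/27, 4/9 · 2/3 = 8/27, 1/3 · 1/6 = 1/18; with total 29/54.
Hence P(r = 1 | data) = (5/27) / (29/54) = 10/29.

0.345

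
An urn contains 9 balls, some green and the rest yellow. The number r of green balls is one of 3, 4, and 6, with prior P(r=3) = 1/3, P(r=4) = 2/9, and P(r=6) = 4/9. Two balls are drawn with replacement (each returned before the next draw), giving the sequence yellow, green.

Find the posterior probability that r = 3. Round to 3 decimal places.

For each hypothesis, P(data | H) works out to: P(data | r = 3) = (6/9)(3/9) = 2/9; P(data | r = 4) = (5/9)(4/9) = 20/81; P(data | r = 6) = (3/9)(6/9) = 2/9.
Multiplying each by its prior: 1/3 · 2/9 = 2/27, 2/9 · 20/81 = 40/729, 4/9 · 2/9 = 8/81; summing to 166/729.
So P(r = 3 | data) = (2/27) / (166/729) = 27/83.

0.325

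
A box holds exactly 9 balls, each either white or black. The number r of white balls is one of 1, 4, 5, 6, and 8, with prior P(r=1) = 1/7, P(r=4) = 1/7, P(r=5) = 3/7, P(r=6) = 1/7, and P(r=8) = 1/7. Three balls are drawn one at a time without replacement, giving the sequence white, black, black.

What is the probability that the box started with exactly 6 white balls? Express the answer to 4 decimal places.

The likelihood of the observed sequence under each hypothesis: P(data | r = 1) = (1/9)(8/8)(7/7) = 1/9; P(data | r = 4) = (4/9)(5/8)(4/7) = 10/63; P(data | r = 5) = (5/9)(4/8)(3/7) = 5/42; P(data | r = 6) = (6/9)(3/8)(2/7) = 1/14; P(data | r = 8) = (8/9)(1/8)(0/7) = 0.
Multiplying each by its prior: 1/7 · 1/9 = 1/63, 1/7 · 10/63 = 10/441, 3/7 · 5/42 = 5/98, 1/7 · 1/14 = 1/98, 1/7 · 0 = 0; these sum to 44/441.
By Bayes' rule, P(r = 6 | data) = (1/98) / (44/441) = 9/88.

0.1023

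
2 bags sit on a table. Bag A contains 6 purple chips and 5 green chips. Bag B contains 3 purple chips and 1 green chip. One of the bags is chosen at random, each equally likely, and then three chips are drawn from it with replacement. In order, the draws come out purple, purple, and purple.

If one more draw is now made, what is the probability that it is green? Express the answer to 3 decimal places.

0.307

Compute the likelihood of the observed sequence for each case: P(data | bag A) = (6/11)(6/11)(6/11) = 0.16228; P(data | bag B) = (3/4)(3/4)(3/4) = 0.42188.
Multiplying each by its prior: 1/2 · 0.16228 = 0.081142, 1/2 · 0.42188 = 0.21094; with total 0.29208.
The posterior is then P(bag A | data) = 0.27781, P(bag B | data) = 0.72219.
Averaging over the posterior, P(green next | data) = (5/11)(0.27781) + (1/4)(0.72219) = 0.30682.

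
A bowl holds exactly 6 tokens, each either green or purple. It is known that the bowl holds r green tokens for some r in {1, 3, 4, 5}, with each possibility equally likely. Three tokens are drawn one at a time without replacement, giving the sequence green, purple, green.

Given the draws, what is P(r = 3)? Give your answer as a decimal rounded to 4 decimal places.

Compute the likelihood of the observed sequence for each case: P(data | r = 1) = (1/6)(5/5)(0/4) = 0; P(data | r = 3) = (3/6)(3/5)(2/4) = 3/20; P(data | r = 4) = (4/6)(2/5)(3/4) = 1/5; P(data | r = 5) = (5/6)(1/5)(4/4) = 1/6.
Weighting by the prior gives 1/4 · 0 = 0, 1/4 · 3/20 = 3/80, 1/4 · 1/5 = 1/20, 1/4 · 1/6 = 1/24; summing to 31/240.
So P(r = 3 | data) = (3/80) / (31/240) = 9/31.

0.2903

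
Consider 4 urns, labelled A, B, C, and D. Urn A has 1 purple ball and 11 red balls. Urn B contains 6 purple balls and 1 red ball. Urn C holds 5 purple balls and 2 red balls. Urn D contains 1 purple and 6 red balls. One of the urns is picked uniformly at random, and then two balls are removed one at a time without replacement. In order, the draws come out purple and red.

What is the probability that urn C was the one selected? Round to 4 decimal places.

0.3922

The likelihood of the observed sequence under each hypothesis: P(data | urn A) = (1/12)(11/11) = 1/12; P(data | urn B) = (6/7)(1/6) = 1/7; P(data | urn C) = (5/7)(2/6) = 5/21; P(data | urn D) = (1/7)(6/6) = 1/7.
Weighting by the prior gives 1/4 · 1/12 = 1/48, 1/4 · 1/7 = 1/28, 1/4 · 5/21 = 5/84, 1/4 · 1/7 = 1/28; summing to 17/112.
By Bayes' rule, P(urn C | data) = (5/84) / (17/112) = 20/51.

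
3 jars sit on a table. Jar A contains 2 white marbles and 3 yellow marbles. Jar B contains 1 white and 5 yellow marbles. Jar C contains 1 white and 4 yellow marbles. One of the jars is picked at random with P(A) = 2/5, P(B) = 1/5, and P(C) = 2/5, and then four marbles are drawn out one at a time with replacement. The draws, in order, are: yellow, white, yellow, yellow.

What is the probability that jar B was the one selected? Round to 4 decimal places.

0.2035

Under each hypothesis, the probability of the observed sequence is: P(data | jar A) = (3/5)(2/5)(3/5)(3/5) = 0.0864; P(data | jar B) = (5/6)(1/6)(5/6)(5/6) = 0.096451; P(data | jar C) = (4/5)(1/5)(4/5)(4/5) = 0.1024.
Weighting by the prior gives 2/5 · 0.0864 = 0.03456, 1/5 · 0.096451 = 0.01929, 2/5 · 0.1024 = 0.04096; summing to 0.09481.
Hence P(jar B | data) = (0.01929) / (0.09481) = 0.20346.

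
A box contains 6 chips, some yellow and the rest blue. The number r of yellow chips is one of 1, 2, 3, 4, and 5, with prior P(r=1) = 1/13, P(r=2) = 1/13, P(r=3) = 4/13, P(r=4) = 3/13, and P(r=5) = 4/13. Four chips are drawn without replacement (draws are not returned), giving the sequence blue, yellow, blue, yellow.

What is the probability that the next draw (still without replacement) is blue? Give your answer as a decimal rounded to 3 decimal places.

0.400

For each hypothesis, P(data | H) works out to: P(data | r = 1) = (5/6)(1/5)(4/4)(0/3) = 0; P(data | r = 2) = (4/6)(2/5)(3/4)(1/3) = 1/15; P(data | r = 3) = (3/6)(3/5)(2/4)(2/3) = 1/10; P(data | r = 4) = (2/6)(4/5)(1/4)(3/3) = 1/15; P(data | r = 5) = (1/6)(5/5)(0/4) = 0.
The prior-weighted likelihoods are 1/13 · 0 = 0, 1/13 · 1/15 = 1/195, 4/13 · 1/10 = 2/65, 3/13 · 1/15 = 1/65, 4/13 · 0 = 0; with total 2/39.
Normalising, the posterior is P(r = 1 | data) = 0, P(r = 2 | data) = 1/10, P(r = 3 | data) = 3/5, P(r = 4 | data) = 3/10, P(r = 5 | data) = 0.
The predictive probability is P(blue next | data) = (1)(1/10) + (1/2)(3/5) + (0)(3/10) = 2/5.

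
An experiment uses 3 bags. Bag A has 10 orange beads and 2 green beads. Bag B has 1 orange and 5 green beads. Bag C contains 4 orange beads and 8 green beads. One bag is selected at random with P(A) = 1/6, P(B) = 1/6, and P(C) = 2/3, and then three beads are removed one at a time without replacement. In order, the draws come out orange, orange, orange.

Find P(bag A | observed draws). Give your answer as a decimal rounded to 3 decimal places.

0.882

Under each hypothesis, the probability of the observed sequence is: P(data | bag A) = (10/12)(9/11)(8/10) = 6/11; P(data | bag B) = (1/6)(0/5) = 0; P(data | bag C) = (4/12)(3/11)(2/10) = 1/55.
Multiplying each by its prior: 1/6 · 6/11 = 1/11, 1/6 · 0 = 0, 2/3 · 1/55 = 2/165; summing to 17/165.
So P(bag A | data) = (1/11) / (17/165) = 15/17.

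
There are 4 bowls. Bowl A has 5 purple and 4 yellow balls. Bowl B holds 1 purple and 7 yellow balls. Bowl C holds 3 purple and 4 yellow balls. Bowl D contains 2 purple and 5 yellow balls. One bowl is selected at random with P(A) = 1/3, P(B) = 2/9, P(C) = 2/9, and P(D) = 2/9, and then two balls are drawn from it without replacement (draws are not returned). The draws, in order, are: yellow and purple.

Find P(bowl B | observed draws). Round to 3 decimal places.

0.117

For each hypothesis, P(data | H) works out to: P(data | bowl A) = (4/9)(5/8) = 5/18; P(data | bowl B) = (7/8)(1/7) = 1/8; P(data | bowl C) = (4/7)(3/6) = 2/7; P(data | bowl D) = (5/7)(2/6) = 5/21.
Weighting by the prior gives 1/3 · 5/18 = 5/54, 2/9 · 1/8 = 1/36, 2/9 · 2/7 = 4/63, 2/9 · 5/21 = 10/189; summing to 179/756.
So P(bowl B | data) = (1/36) / (179/756) = 21/179.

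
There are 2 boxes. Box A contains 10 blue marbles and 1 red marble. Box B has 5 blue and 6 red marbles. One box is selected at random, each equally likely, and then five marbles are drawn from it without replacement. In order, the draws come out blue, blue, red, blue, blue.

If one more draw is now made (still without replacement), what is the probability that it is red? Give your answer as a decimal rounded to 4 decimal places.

Under each hypothesis, the probability of the observed sequence is: P(data | box A) = (10/11)(9/10)(1/9)(8/8)(7/7) = 1/11; P(data | box B) = (5/11)(4/10)(6/9)(3/8)(2/7) = 1/77.
Multiplying each by its prior: 1/2 · 1/11 = 1/22, 1/2 · 1/77 = 1/154; with total 4/77.
Dividing through by the total gives posterior P(box A | data) = 7/8, P(box B | data) = 1/8.
Averaging over the posterior, P(red next | data) = (0)(7/8) + (5/6)(1/8) = 5/48.

0.1042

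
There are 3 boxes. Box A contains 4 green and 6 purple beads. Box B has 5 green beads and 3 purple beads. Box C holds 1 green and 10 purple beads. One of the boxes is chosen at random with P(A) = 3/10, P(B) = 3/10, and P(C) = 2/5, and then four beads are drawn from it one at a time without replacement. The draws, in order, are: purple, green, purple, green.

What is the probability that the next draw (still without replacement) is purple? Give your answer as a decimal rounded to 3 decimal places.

0.458

For each hypothesis, P(data | H) works out to: P(data | box A) = (6/10)(4/9)(5/8)(3/7) = 1/14; P(data | box B) = (3/8)(5/7)(2/6)(4/5) = 1/14; P(data | box C) = (10/11)(1/10)(9/9)(0/8) = 0.
The prior-weighted likelihoods are 3/10 · 1/14 = 3/140, 3/10 · 1/14 = 3/140, 2/5 · 0 = 0; these sum to 3/70.
The posterior is then P(box A | data) = 1/2, P(box B | data) = 1/2, P(box C | data) = 0.
The predictive probability is P(purple next | data) = (2/3)(1/2) + (1/4)(1/2) = 11/24.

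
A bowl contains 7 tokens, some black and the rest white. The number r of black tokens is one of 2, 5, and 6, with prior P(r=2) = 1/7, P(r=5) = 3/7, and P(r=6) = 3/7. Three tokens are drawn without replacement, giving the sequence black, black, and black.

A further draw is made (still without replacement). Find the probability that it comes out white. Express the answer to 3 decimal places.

For each hypothesis, P(data | H) works out to: P(data | r = 2) = (2/7)(1/6)(0/5) = 0; P(data | r = 5) = (5/7)(4/6)(3/5) = 2/7; P(data | r = 6) = (6/7)(5/6)(4/5) = 4/7.
The prior-weighted likelihoods are 1/7 · 0 = 0, 3/7 · 2/7 = 6/49, 3/7 · 4/7 = 12/49; with total 18/49.
Normalising, the posterior is P(r = 2 | data) = 0, P(r = 5 | data) = 1/3, P(r = 6 | data) = 2/3.
The predictive probability is P(white next | data) = (1/2)(1/3) + (1/4)(2/3) = 1/3.

0.333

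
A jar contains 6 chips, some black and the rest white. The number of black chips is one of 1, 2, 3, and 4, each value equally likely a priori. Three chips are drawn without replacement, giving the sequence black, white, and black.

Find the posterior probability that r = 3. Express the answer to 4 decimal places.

Compute the likelihood of the observed sequence for each case: P(data | r = 1) = (1/6)(5/5)(0/4) = 0; P(data | r = 2) = (2/6)(4/5)(1/4) = 1/15; P(data | r = 3) = (3/6)(3/5)(2/4) = 3/20; P(data | r = 4) = (4/6)(2/5)(3/4) = 1/5.
Multiplying each by its prior: 1/4 · 0 = 0, 1/4 · 1/15 = 1/60, 1/4 · 3/20 = 3/80, 1/4 · 1/5 = 1/20; with total 5/48.
So P(r = 3 | data) = (3/80) / (5/48) = 9/25.

0.3600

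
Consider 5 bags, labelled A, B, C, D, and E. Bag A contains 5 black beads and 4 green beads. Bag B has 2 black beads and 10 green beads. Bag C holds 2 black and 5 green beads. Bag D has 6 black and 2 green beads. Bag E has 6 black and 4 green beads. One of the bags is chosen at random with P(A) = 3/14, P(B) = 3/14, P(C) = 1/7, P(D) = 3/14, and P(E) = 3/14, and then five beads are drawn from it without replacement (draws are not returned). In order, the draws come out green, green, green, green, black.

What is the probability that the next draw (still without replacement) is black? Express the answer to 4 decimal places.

0.3270

The likelihood of the observed sequence under each hypothesis: P(data | bag A) = (4/9)(3/8)(2/7)(1/6)(5/5) = 0.0079365; P(data | bag B) = (10/12)(9/11)(8/10)(7/9)(2/8) = 0.10606; P(data | bag C) = (5/7)(4/6)(3/5)(2/4)(2/3) = 0.095238; P(data | bag D) = (2/8)(1/7)(0/6) = 0; P(data | bag E) = (4/10)(3/9)(2/8)(1/7)(6/6) = 0.0047619.
Multiplying each by its prior: 3/14 · 0.0079365 = 0.0017007, 3/14 · 0.10606 = 0.022727, 1/7 · 0.095238 = 0.013605, 3/14 · 0 = 0, 3/14 · 0.0047619 = 0.0010204; summing to 0.039054.
Dividing through by the total gives posterior P(bag A | data) = 0.043547, P(bag B | data) = 0.58195, P(bag C | data) = 0.34838, P(bag D | data) = 0, P(bag E | data) = 0.026128.
So P(black next | data) = Σ P(black next | H) P(H | data) = (1)(0.043547) + (1/7)(0.58195) + (1/2)(0.34838) + (1)(0.026128) = 0.327.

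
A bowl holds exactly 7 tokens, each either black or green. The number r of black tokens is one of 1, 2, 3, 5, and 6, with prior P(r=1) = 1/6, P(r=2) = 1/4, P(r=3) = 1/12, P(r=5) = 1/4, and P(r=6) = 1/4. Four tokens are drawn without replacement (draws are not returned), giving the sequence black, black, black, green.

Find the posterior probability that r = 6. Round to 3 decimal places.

Under each hypothesis, the probability of the observed sequence is: P(data | r = 1) = (1/7)(0/6) = 0; P(data | r = 2) = (2/7)(1/6)(0/5) = 0; P(data | r = 3) = (3/7)(2/6)(1/5)(4/4) = 1/35; P(data | r = 5) = (5/7)(4/6)(3/5)(2/4) = 1/7; P(data | r = 6) = (6/7)(5/6)(4/5)(1/4) = 1/7.
Weighting by the prior gives 1/6 · 0 = 0, 1/4 · 0 = 0, 1/12 · 1/35 = 1/420, 1/4 · 1/7 = 1/28, 1/4 · 1/7 = 1/28; with total 31/420.
Therefore the posterior P(r = 6 | data) = (1/28) / (31/420) = 15/31.

0.484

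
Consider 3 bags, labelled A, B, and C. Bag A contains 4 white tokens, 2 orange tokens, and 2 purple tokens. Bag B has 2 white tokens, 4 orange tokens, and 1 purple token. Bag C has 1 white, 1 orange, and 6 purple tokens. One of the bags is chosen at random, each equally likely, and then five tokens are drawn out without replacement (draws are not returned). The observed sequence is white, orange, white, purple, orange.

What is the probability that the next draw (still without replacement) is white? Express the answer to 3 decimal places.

The likelihood of the observed sequence under each hypothesis: P(data | bag A) = (4/8)(2/7)(3/6)(2/5)(1/4) = 1/140; P(data | bag B) = (2/7)(4/6)(1/5)(1/4)(3/3) = 1/105; P(data | bag C) = (1/8)(1/7)(0/6) = 0.
Multiplying each by its prior: 1/3 · 1/140 = 1/420, 1/3 · 1/105 = 1/315, 1/3 · 0 = 0; summing to 1/180.
Normalising, the posterior is P(bag A | data) = 3/7, P(bag B | data) = 4/7, P(bag C | data) = 0.
So P(white next | data) = Σ P(white next | H) P(H | data) = (2/3)(3/7) + (0)(4/7) = 2/7.

0.286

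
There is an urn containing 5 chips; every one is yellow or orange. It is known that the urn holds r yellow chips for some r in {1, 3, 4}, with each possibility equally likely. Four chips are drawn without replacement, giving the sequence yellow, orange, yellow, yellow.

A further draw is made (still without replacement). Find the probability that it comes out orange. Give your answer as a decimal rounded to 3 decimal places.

Compute the likelihood of the observed sequence for each case: P(data | r = 1) = (1/5)(4/4)(0/3) = 0; P(data | r = 3) = (3/5)(2/4)(2/3)(1/2) = 1/10; P(data | r = 4) = (4/5)(1/4)(3/3)(2/2) = 1/5.
Multiplying each by its prior: 1/3 · 0 = 0, 1/3 · 1/10 = 1/30, 1/3 · 1/5 = 1/15; with total 1/10.
Dividing through by the total gives posterior P(r = 1 | data) = 0, P(r = 3 | data) = 1/3, P(r = 4 | data) = 2/3.
The predictive probability is P(orange next | data) = (1)(1/3) + (0)(2/3) = 1/3.

0.333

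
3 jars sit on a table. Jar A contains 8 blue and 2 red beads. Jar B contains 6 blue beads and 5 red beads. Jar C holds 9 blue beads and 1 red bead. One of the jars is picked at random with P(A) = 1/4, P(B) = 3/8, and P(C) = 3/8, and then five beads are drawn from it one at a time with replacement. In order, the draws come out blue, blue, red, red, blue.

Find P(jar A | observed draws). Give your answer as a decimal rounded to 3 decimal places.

0.251

Under each hypothesis, the probability of the observed sequence is: P(data | jar A) = (8/10)(8/10)(2/10)(2/10)(8/10) = 0.02048; P(data | jar B) = (6/11)(6/11)(5/11)(5/11)(6/11) = 0.03353; P(data | jar C) = (9/10)(9/10)(1/10)(1/10)(9/10) = 0.00729.
The prior-weighted likelihoods are 1/4 · 0.02048 = 0.00512, 3/8 · 0.03353 = 0.012574, 3/8 · 0.00729 = 0.0027338; with total 0.020427.
So P(jar A | data) = (0.00512) / (0.020427) = 0.25064.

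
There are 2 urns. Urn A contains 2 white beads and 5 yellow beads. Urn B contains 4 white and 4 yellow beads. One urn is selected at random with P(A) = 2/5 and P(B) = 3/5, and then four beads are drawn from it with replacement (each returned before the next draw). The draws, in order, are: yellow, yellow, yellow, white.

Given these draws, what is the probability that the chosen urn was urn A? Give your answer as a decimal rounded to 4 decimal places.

Under each hypothesis, the probability of the observed sequence is: P(data | urn A) = (5/7)(5/7)(5/7)(2/7) = 0.10412; P(data | urn B) = (4/8)(4/8)(4/8)(4/8) = 0.0625.
Weighting by the prior gives 2/5 · 0.10412 = 0.041649, 3/5 · 0.0625 = 0.0375; these sum to 0.079149.
By Bayes' rule, P(urn A | data) = (0.041649) / (0.079149) = 0.52621.

0.5262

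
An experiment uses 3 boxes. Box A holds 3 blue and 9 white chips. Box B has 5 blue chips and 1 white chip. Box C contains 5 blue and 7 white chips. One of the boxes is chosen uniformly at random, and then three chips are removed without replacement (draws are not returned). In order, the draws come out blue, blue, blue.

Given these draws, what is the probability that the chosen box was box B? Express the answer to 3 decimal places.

0.909

For each hypothesis, P(data | H) works out to: P(data | box A) = (3/12)(2/11)(1/10) = 1/220; P(data | box B) = (5/6)(4/5)(3/4) = 1/2; P(data | box C) = (5/12)(4/11)(3/10) = 1/22.
Weighting by the prior gives 1/3 · 1/220 = 1/660, 1/3 · 1/2 = 1/6, 1/3 · 1/22 = 1/66; summing to 11/60.
By Bayes' rule, P(box B | data) = (1/6) / (11/60) = 10/11.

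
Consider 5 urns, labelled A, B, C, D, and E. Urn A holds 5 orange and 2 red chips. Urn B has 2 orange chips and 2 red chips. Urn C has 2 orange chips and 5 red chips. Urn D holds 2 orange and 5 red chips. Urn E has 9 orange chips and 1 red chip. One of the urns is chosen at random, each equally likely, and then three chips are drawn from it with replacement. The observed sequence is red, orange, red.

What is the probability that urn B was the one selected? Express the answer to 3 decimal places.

0.258

Compute the likelihood of the observed sequence for each case: P(data | urn A) = (2/7)(5/7)(2/7) = 0.058309; P(data | urn B) = (2/4)(2/4)(2/4) = 0.125; P(data | urn C) = (5/7)(2/7)(5/7) = 0.14577; P(data | urn D) = (5/7)(2/7)(5/7) = 0.14577; P(data | urn E) = (1/10)(9/10)(1/10) = 0.009.
The prior-weighted likelihoods are 1/5 · 0.058309 = 0.011662, 1/5 · 0.125 = 0.025, 1/5 · 0.14577 = 0.029155, 1/5 · 0.14577 = 0.029155, 1/5 · 0.009 = 0.0018; these sum to 0.096771.
By Bayes' rule, P(urn B | data) = (0.025) / (0.096771) = 0.25834.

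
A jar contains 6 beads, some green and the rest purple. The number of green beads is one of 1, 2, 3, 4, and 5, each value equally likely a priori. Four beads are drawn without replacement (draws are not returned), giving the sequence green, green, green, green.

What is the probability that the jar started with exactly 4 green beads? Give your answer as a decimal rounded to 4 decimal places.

For each hypothesis, P(data | H) works out to: P(data | r = 1) = (1/6)(0/5) = 0; P(data | r = 2) = (2/6)(1/5)(0/4) = 0; P(data | r = 3) = (3/6)(2/5)(1/4)(0/3) = 0; P(data | r = 4) = (4/6)(3/5)(2/4)(1/3) = 1/15; P(data | r = 5) = (5/6)(4/5)(3/4)(2/3) = 1/3.
The prior-weighted likelihoods are 1/5 · 0 = 0, 1/5 · 0 = 0, 1/5 · 0 = 0, 1/5 · 1/15 = 1/75, 1/5 · 1/3 = 1/15; summing to 2/25.
Therefore the posterior P(r = 4 | data) = (1/75) / (2/25) = 1/6.

0.1667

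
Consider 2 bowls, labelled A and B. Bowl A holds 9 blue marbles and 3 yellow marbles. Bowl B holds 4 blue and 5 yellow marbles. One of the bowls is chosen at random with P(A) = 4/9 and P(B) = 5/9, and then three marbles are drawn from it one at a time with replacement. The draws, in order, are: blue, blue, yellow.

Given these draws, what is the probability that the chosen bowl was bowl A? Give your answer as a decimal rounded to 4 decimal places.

Compute the likelihood of the observed sequence for each case: P(data | bowl A) = (9/12)(9/12)(3/12) = 0.14062; P(data | bowl B) = (4/9)(4/9)(5/9) = 0.10974.
The prior-weighted likelihoods are 4/9 · 0.14062 = 0.0625, 5/9 · 0.10974 = 0.060966; these sum to 0.12347.
By Bayes' rule, P(bowl A | data) = (0.0625) / (0.12347) = 0.50621.

0.5062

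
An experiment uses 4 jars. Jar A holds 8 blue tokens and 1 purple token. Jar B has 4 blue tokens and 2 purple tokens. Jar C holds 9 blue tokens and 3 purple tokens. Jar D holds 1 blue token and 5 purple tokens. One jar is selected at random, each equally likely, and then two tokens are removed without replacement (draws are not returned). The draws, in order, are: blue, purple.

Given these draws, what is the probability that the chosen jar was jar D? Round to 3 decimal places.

The likelihood of the observed sequence under each hypothesis: P(data | jar A) = (8/9)(1/8) = 0.11111; P(data | jar B) = (4/6)(2/5) = 0.26667; P(data | jar C) = (9/12)(3/11) = 0.20455; P(data | jar D) = (1/6)(5/5) = 0.16667.
Weighting by the prior gives 1/4 · 0.11111 = 0.027778, 1/4 · 0.26667 = 0.066667, 1/4 · 0.20455 = 0.051136, 1/4 · 0.16667 = 0.041667; summing to 0.18725.
So P(jar D | data) = (0.041667) / (0.18725) = 0.22252.

0.223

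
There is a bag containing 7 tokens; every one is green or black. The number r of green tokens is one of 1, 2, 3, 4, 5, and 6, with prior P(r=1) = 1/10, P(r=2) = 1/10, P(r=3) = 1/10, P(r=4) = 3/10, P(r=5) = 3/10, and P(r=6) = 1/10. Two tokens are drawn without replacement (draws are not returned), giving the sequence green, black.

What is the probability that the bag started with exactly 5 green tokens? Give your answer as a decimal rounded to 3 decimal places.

0.300

Compute the likelihood of the observed sequence for each case: P(data | r = 1) = (1/7)(6/6) = 1/7; P(data | r = 2) = (2/7)(5/6) = 5/21; P(data | r = 3) = (3/7)(4/6) = 2/7; P(data | r = 4) = (4/7)(3/6) = 2/7; P(data | r = 5) = (5/7)(2/6) = 5/21; P(data | r = 6) = (6/7)(1/6) = 1/7.
The prior-weighted likelihoods are 1/10 · 1/7 = 1/70, 1/10 · 5/21 = 1/42, 1/10 · 2/7 = 1/35, 3/10 · 2/7 = 3/35, 3/10 · 5/21 = 1/14, 1/10 · 1/7 = 1/70; summing to 5/21.
Hence P(r = 5 | data) = (1/14) / (5/21) = 3/10.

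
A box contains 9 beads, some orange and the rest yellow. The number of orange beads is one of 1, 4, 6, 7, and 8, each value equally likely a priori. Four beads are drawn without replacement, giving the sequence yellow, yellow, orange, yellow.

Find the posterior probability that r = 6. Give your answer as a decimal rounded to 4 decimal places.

For each hypothesis, P(data | H) works out to: P(data | r = 1) = (8/9)(7/8)(1/7)(6/6) = 1/9; P(data | r = 4) = (5/9)(4/8)(4/7)(3/6) = 5/63; P(data | r = 6) = (3/9)(2/8)(6/7)(1/6) = 1/84; P(data | r = 7) = (2/9)(1/8)(7/7)(0/6) = 0; P(data | r = 8) = (1/9)(0/8) = 0.
Weighting by the prior gives 1/5 · 1/9 = 1/45, 1/5 · 5/63 = 1/63, 1/5 · 1/84 = 1/420, 1/5 · 0 = 0, 1/5 · 0 = 0; with total 17/420.
So P(r = 6 | data) = (1/420) / (17/420) = 1/17.

0.0588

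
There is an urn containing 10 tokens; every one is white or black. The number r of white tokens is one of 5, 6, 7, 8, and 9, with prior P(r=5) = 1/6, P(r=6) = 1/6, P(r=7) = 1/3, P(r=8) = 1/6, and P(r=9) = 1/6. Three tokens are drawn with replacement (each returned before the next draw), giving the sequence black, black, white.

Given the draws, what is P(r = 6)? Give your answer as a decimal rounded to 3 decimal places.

The likelihood of the observed sequence under each hypothesis: P(data | r = 5) = (5/10)(5/10)(5/10) = 0.125; P(data | r = 6) = (4/10)(4/10)(6/10) = 0.096; P(data | r = 7) = (3/10)(3/10)(7/10) = 0.063; P(data | r = 8) = (2/10)(2/10)(8/10) = 0.032; P(data | r = 9) = (1/10)(1/10)(9/10) = 0.009.
Multiplying each by its prior: 1/6 · 0.125 = 0.020833, 1/6 · 0.096 = 0.016, 1/3 · 0.063 = 0.021, 1/6 · 0.032 = 0.0053333, 1/6 · 0.009 = 0.0015; summing to 0.064667.
So P(r = 6 | data) = (0.016) / (0.064667) = 0.24742.

0.247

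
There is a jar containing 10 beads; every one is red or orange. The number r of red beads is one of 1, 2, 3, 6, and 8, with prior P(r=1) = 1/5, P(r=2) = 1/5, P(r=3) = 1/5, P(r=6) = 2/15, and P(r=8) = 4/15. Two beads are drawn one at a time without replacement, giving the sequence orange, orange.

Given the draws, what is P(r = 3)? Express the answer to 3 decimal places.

0.232

Compute the likelihood of the observed sequence for each case: P(data | r = 1) = (9/10)(8/9) = 4/5; P(data | r = 2) = (8/10)(7/9) = 28/45; P(data | r = 3) = (7/10)(6/9) = 7/15; P(data | r = 6) = (4/10)(3/9) = 2/15; P(data | r = 8) = (2/10)(1/9) = 1/45.
Weighting by the prior gives 1/5 · 4/5 = 4/25, 1/5 · 28/45 = 28/225, 1/5 · 7/15 = 7/75, 2/15 · 2/15 = 4/225, 4/15 · 1/45 = 4/675; these sum to 271/675.
So P(r = 3 | data) = (7/75) / (271/675) = 63/271.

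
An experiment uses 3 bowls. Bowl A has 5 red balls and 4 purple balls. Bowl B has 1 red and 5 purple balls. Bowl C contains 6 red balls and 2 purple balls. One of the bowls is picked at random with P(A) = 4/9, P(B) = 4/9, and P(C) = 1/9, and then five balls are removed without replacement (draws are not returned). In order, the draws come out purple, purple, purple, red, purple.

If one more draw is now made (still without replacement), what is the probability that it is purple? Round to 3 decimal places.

0.955

Compute the likelihood of the observed sequence for each case: P(data | bowl A) = (4/9)(3/8)(2/7)(5/6)(1/5) = 1/126; P(data | bowl B) = (5/6)(4/5)(3/4)(1/3)(2/2) = 1/6; P(data | bowl C) = (2/8)(1/7)(0/6) = 0.
Weighting by the prior gives 4/9 · 1/126 = 2/567, 4/9 · 1/6 = 2/27, 1/9 · 0 = 0; these sum to 44/567.
The posterior is then P(bowl A | data) = 1/22, P(bowl B | data) = 21/22, P(bowl C | data) = 0.
Averaging over the posterior, P(purple next | data) = (0)(1/22) + (1)(21/22) = 21/22.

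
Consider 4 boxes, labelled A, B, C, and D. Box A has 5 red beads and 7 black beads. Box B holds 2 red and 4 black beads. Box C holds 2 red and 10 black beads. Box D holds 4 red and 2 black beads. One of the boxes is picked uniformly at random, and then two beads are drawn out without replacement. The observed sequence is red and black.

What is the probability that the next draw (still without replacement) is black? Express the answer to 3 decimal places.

0.592

For each hypothesis, P(data | H) works out to: P(data | box A) = (5/12)(7/11) = 35/132; P(data | box B) = (2/6)(4/5) = 4/15; P(data | box C) = (2/12)(10/11) = 5/33; P(data | box D) = (4/6)(2/5) = 4/15.
Multiplying each by its prior: 1/4 · 35/132 = 35/528, 1/4 · 4/15 = 1/15, 1/4 · 5/33 = 5/132, 1/4 · 4/15 = 1/15; with total 19/80.
Normalising, the posterior is P(box A | data) = 175/627, P(box B | data) = 16/57, P(box C | data) = 100/627, P(box D | data) = 16/57.
The predictive probability is P(black next | data) = (3/5)(175/627) + (3/4)(16/57) + (9/10)(100/627) + (1/4)(16/57) = 371/627.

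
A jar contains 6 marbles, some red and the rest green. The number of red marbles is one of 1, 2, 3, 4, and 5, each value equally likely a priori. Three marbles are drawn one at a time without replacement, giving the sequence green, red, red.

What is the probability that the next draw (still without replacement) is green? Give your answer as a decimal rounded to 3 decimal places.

For each hypothesis, P(data | H) works out to: P(data | r = 1) = (5/6)(1/5)(0/4) = 0; P(data | r = 2) = (4/6)(2/5)(1/4) = 1/15; P(data | r = 3) = (3/6)(3/5)(2/4) = 3/20; P(data | r = 4) = (2/6)(4/5)(3/4) = 1/5; P(data | r = 5) = (1/6)(5/5)(4/4) = 1/6.
Weighting by the prior gives 1/5 · 0 = 0, 1/5 · 1/15 = 1/75, 1/5 · 3/20 = 3/100, 1/5 · 1/5 = 1/25, 1/5 · 1/6 = 1/30; these sum to 7/60.
Dividing through by the total gives posterior P(r = 1 | data) = 0, P(r = 2 | data) = 4/35, P(r = 3 | data) = 9/35, P(r = 4 | data) = 12/35, P(r = 5 | data) = 2/7.
The predictive probability is P(green next | data) = (1)(4/35) + (2/3)(9/35) + (1/3)(12/35) + (0)(2/7) = 2/5.

0.400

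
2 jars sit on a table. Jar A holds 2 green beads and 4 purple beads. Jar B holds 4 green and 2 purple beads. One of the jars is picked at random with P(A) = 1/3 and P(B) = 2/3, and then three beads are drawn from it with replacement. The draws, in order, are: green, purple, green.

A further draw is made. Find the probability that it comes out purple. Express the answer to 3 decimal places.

For each hypothesis, P(data | H) works out to: P(data | jar A) = (2/6)(4/6)(2/6) = 2/27; P(data | jar B) = (4/6)(2/6)(4/6) = 4/27.
Multiplying each by its prior: 1/3 · 2/27 = 2/81, 2/3 · 4/27 = 8/81; with total 10/81.
Dividing through by the total gives posterior P(jar A | data) = 1/5, P(jar B | data) = 4/5.
So P(purple next | data) = Σ P(purple next | H) P(H | data) = (2/3)(1/5) + (1/3)(4/5) = 2/5.

0.400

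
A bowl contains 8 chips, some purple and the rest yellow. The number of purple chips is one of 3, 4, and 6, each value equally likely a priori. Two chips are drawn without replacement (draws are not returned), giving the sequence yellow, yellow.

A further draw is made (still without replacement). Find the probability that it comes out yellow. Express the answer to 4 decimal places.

Compute the likelihood of the observed sequence for each case: P(data | r = 3) = (5/8)(4/7) = 5/14; P(data | r = 4) = (4/8)(3/7) = 3/14; P(data | r = 6) = (2/8)(1/7) = 1/28.
Weighting by the prior gives 1/3 · 5/14 = 5/42, 1/3 · 3/14 = 1/14, 1/3 · 1/28 = 1/84; these sum to 17/84.
Dividing through by the total gives posterior P(r = 3 | data) = 10/17, P(r = 4 | data) = 6/17, P(r = 6 | data) = 1/17.
Averaging over the posterior, P(yellow next | data) = (1/2)(10/17) + (1/3)(6/17) + (0)(1/17) = 7/17.

0.4118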